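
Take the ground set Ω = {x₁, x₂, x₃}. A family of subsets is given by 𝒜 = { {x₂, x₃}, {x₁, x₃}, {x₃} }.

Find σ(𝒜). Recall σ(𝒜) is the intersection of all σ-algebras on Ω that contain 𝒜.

Seed the family with 𝒜 together with ∅ and Ω: { ∅, {x₃}, {x₁, x₃}, {x₂, x₃}, Ω }.
Round 1 adds 3:
  {x₁}  = complement {x₂, x₃}
  {x₂}  = complement {x₁, x₃}
  {x₁, x₂}  = complement {x₃}
  [8 total]
After Round 2 the family is unchanged; done.

Therefore σ(𝒜) = { ∅, {x₁}, {x₂}, {x₃}, {x₁, x₂}, {x₁, x₃}, {x₂, x₃}, Ω } (|σ(𝒜)| = 8).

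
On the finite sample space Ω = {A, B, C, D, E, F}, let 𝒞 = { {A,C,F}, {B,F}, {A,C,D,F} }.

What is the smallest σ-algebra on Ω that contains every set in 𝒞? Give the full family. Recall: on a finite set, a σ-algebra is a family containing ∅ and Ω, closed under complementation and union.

Take S₀ = 𝒞 ∪ {∅, Ω} = { {}, {B,F}, {A,C,F}, {A,C,D,F}, Ω }.
Step 1: +5 →
  {B,E}  = {A,C,D,F}ᶜ
  {B,D,E}  = {A,C,F}ᶜ
  {A,B,C,F}  = {A,C,F} ∪ {B,F}
  {A,C,D,E}  = {B,F}ᶜ
  {A,B,C,D,F}  = {A,C,D,F} ∪ {B,F}
  (now 10)
Step 2 adds 7:
  {E}  = {A,B,C,D,F}ᶜ
  {D,E}  = {A,B,C,F}ᶜ
  {B,E,F}  = {B,E} ∪ {B,F}
  {B,D,E,F}  = {B,F} ∪ {B,D,E}
  {A,B,C,D,E}  = {B,E} ∪ {A,C,D,E}
  {A,B,C,E,F}  = {B,E} ∪ {A,C,F}
  {A,C,D,E,F}  = {A,C,F} ∪ {A,C,D,E}
  (now 17)
Step 3: 6 new —
  {B}  = {A,C,D,E,F}ᶜ
  {D}  = {A,B,C,E,F}ᶜ
  {F}  = {A,B,C,D,E}ᶜ
  {A,C}  = {B,D,E,F}ᶜ
  {A,C,D}  = {B,E,F}ᶜ
  {A,C,E,F}  = {A,C,F} ∪ {E}
  (now 23)
Step 4: +9 →
  {B,D}  = {A,C,E,F}ᶜ
  {D,F}  = {F} ∪ {D}
  {E,F}  = {F} ∪ {E}
  {A,B,C}  = {B} ∪ {A,C}
  {A,C,E}  = {E} ∪ {A,C}
  {B,D,F}  = {B,F} ∪ {D}
  {D,E,F}  = {F} ∪ {D,E}
  {A,B,C,D}  = {B} ∪ {A,C,D}
  {A,B,C,E}  = {B,E} ∪ {A,C}
  (now 32)
Step 5: closed — nothing new.

σ(𝒞) = { {}, {B}, {D}, {E}, {F}, {A,C}, {B,D}, {B,E}, {B,F}, {D,E}, {D,F}, {E,F}, {A,B,C}, {A,C,D}, {A,C,E}, {A,C,F}, {B,D,E}, {B,D,F}, {B,E,F}, {D,E,F}, {A,B,C,D}, {A,B,C,E}, {A,B,C,F}, {A,C,D,E}, {A,C,D,F}, {A,C,E,F}, {B,D,E,F}, {A,B,C,D,E}, {A,B,C,D,F}, {A,B,C,E,F}, {A,C,D,E,F}, Ω }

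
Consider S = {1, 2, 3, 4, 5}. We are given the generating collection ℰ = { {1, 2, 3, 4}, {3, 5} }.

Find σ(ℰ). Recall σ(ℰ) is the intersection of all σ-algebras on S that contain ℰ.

|σ(ℰ)| = 8.  σ(ℰ) = { {}, {3}, {5}, {3, 5}, {1, 2, 4}, {1, 2, 3, 4}, {1, 2, 4, 5}, S }

Trace:
Seed the family with ℰ together with ∅ and S: { {}, {3, 5}, {1, 2, 3, 4}, S }.
Iteration 1 adds 2:
  {5}  = {1, 2, 3, 4}ᶜ
  {1, 2, 4}  = {3, 5}ᶜ
  |family| = 6
Iteration 2 (1 new):
  {1, 2, 4, 5}  = {1, 2, 4} ∪ {5}
  |family| = 7
Iteration 3: +1 →
  {3}  = {1, 2, 4, 5}ᶜ
  |family| = 8
Iteration 4 adds nothing — fixpoint reached.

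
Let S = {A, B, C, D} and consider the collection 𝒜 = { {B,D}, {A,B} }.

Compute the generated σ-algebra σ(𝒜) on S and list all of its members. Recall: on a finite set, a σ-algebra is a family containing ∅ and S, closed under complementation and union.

σ(𝒜) (16 sets): { {}, {A}, {B}, {C}, {D}, {A,B}, {A,C}, {A,D}, {B,C}, {B,D}, {C,D}, {A,B,C}, {A,B,D}, {A,C,D}, {B,C,D}, S }

Check:
Begin from { {}, {A,B}, {B,D}, S } (that is, 𝒜 plus ∅ and S).
Round 1: +3 →
  {A,C}  = {B,D}ᶜ
  {C,D}  = {A,B}ᶜ
  {A,B,D}  = {A,B} ∪ {B,D}
  |family| = 7
Round 2 (4 new):
  {C}  = {A,B,D}ᶜ
  {A,B,C}  = {A,B} ∪ {A,C}
  {A,C,D}  = {C,D} ∪ {A,C}
  {B,C,D}  = {C,D} ∪ {B,D}
  |family| = 11
Round 3 (3 new):
  {A}  = {B,C,D}ᶜ
  {B}  = {A,C,D}ᶜ
  {D}  = {A,B,C}ᶜ
  |family| = 14
Round 4. New:
  {A,D}  = {D} ∪ {A}
  {B,C}  = {C} ∪ {B}
  |family| = 16
Round 5: closed — nothing new.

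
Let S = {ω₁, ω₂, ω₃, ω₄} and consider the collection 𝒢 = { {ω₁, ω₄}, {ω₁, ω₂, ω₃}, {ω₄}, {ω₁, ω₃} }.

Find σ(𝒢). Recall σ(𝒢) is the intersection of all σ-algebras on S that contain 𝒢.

|σ(𝒢)| = 16.  σ(𝒢) = { ∅, {ω₁}, {ω₂}, {ω₃}, {ω₄}, {ω₁, ω₂}, {ω₁, ω₃}, {ω₁, ω₄}, {ω₂, ω₃}, {ω₂, ω₄}, {ω₃, ω₄}, {ω₁, ω₂, ω₃}, {ω₁, ω₂, ω₄}, {ω₁, ω₃, ω₄}, {ω₂, ω₃, ω₄}, S }

Check:
Start: 𝒢 ∪ {∅, S} = { ∅, {ω₄}, {ω₁, ω₃}, {ω₁, ω₄}, {ω₁, ω₂, ω₃}, S }.
Round 1 (3 new):
  {ω₂, ω₃}  = complement {ω₁, ω₄}
  {ω₂, ω₄}  = complement {ω₁, ω₃}
  {ω₁, ω₃, ω₄}  = {ω₁, ω₄} ∪ {ω₁, ω₃}
Round 2: +3 →
  {ω₂}  = complement {ω₁, ω₃, ω₄}
  {ω₁, ω₂, ω₄}  = {ω₁, ω₄} ∪ {ω₂, ω₄}
  {ω₂, ω₃, ω₄}  = {ω₂, ω₃} ∪ {ω₄}
Round 3: +2 →
  {ω₁}  = complement {ω₂, ω₃, ω₄}
  {ω₃}  = complement {ω₁, ω₂, ω₄}
Round 4: +2 →
  {ω₁, ω₂}  = {ω₂} ∪ {ω₁}
  {ω₃, ω₄}  = {ω₃} ∪ {ω₄}
Round 5 adds nothing — fixpoint reached.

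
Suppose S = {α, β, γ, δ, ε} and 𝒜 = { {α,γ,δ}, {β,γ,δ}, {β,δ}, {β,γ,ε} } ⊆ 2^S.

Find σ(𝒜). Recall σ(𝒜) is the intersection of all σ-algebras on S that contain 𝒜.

Start: 𝒜 ∪ {∅, S} = { {}, {β,δ}, {α,γ,δ}, {β,γ,δ}, {β,γ,ε}, S }.
Iteration 1 adds 6:
  {α,δ}  = complement {β,γ,ε}
  {α,ε}  = complement {β,γ,δ}
  {β,ε}  = complement {α,γ,δ}
  {α,γ,ε}  = complement {β,δ}
  {α,β,γ,δ}  = {α,γ,δ} ∪ {β,γ,δ}
  {β,γ,δ,ε}  = {β,γ,ε} ∪ {β,γ,δ}
  |family| = 12
Iteration 2 adds 9:
  {α}  = complement {β,γ,δ,ε}
  {ε}  = complement {α,β,γ,δ}
  {α,β,δ}  = {α,δ} ∪ {β,δ}
  {α,β,ε}  = {β,ε} ∪ {α,ε}
  {α,δ,ε}  = {α,δ} ∪ {α,ε}
  {β,δ,ε}  = {β,ε} ∪ {β,δ}
  {α,β,γ,ε}  = {β,ε} ∪ {α,γ,ε}
  {α,β,δ,ε}  = {β,ε} ∪ {α,δ}
  {α,γ,δ,ε}  = {α,γ,ε} ∪ {α,γ,δ}
  |family| = 21
Iteration 3: +7 →
  {β}  = complement {α,γ,δ,ε}
  {γ}  = complement {α,β,δ,ε}
  {δ}  = complement {α,β,γ,ε}
  {α,γ}  = complement {β,δ,ε}
  {β,γ}  = complement {α,δ,ε}
  {γ,δ}  = complement {α,β,ε}
  {γ,ε}  = complement {α,β,δ}
  |family| = 28
Iteration 4: 4 new —
  {α,β}  = {β} ∪ {α}
  {δ,ε}  = {ε} ∪ {δ}
  {α,β,γ}  = {β} ∪ {α,γ}
  {γ,δ,ε}  = {γ,δ} ∪ {ε}
  |family| = 32
Iteration 5: already closed under ᶜ and ∪.

Therefore σ(𝒜) = { {}, {α}, {β}, {γ}, {δ}, {ε}, {α,β}, {α,γ}, {α,δ}, {α,ε}, {β,γ}, {β,δ}, {β,ε}, {γ,δ}, {γ,ε}, {δ,ε}, {α,β,γ}, {α,β,δ}, {α,β,ε}, {α,γ,δ}, {α,γ,ε}, {α,δ,ε}, {β,γ,δ}, {β,γ,ε}, {β,δ,ε}, {γ,δ,ε}, {α,β,γ,δ}, {α,β,γ,ε}, {α,β,δ,ε}, {α,γ,δ,ε}, {β,γ,δ,ε}, S } (|σ(𝒜)| = 32).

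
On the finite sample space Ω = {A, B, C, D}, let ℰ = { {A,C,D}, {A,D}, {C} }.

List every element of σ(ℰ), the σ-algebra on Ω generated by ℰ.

Seed the family with ℰ together with ∅ and Ω: { {}, {C}, {A,D}, {A,C,D}, Ω }.
Round 1: +3 →
  {B}  = ᶜ of {A,C,D}
  {B,C}  = ᶜ of {A,D}
  {A,B,D}  = ᶜ of {C}
  |family| = 8
Round 2: stable.

Therefore σ(ℰ) = { {}, {B}, {C}, {A,D}, {B,C}, {A,B,D}, {A,C,D}, Ω } (|σ(ℰ)| = 8).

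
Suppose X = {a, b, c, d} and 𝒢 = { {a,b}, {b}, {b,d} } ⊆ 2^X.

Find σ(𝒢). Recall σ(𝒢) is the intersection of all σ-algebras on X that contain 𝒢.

Seed the family with 𝒢 together with ∅ and X: { {}, {b}, {a,b}, {b,d}, X }.
Round 1. New:
  {a,c}  = complement {b,d}
  {c,d}  = complement {a,b}
  {a,b,d}  = {a,b} ∪ {b,d}
  {a,c,d}  = complement {b}
Round 2: 3 new —
  {c}  = complement {a,b,d}
  {a,b,c}  = {a,b} ∪ {a,c}
  {b,c,d}  = {c,d} ∪ {b}
Round 3. New:
  {a}  = complement {b,c,d}
  {d}  = complement {a,b,c}
  {b,c}  = {c} ∪ {b}
Round 4 adds 1:
  {a,d}  = complement {b,c}
After Round 5 the family is unchanged; done.

Therefore σ(𝒢) = { {}, {a}, {b}, {c}, {d}, {a,b}, {a,c}, {a,d}, {b,c}, {b,d}, {c,d}, {a,b,c}, {a,b,d}, {a,c,d}, {b,c,d}, X } (|σ(𝒢)| = 16).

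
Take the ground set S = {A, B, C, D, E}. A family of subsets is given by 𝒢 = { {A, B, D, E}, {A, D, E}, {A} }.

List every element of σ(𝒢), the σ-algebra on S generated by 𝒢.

σ(𝒢) = { ∅, {A}, {B}, {C}, {A, B}, {A, C}, {B, C}, {D, E}, {A, B, C}, {A, D, E}, {B, D, E}, {C, D, E}, {A, B, D, E}, {A, C, D, E}, {B, C, D, E}, S }

Derivation:
Begin from { ∅, {A}, {A, D, E}, {A, B, D, E}, S } (that is, 𝒢 plus ∅ and S).
Step 1: 3 new —
  {C}  = complement {A, B, D, E}
  {B, C}  = complement {A, D, E}
  {B, C, D, E}  = complement {A}
  — 8 sets.
Step 2: 3 new —
  {A, C}  = {C} ∪ {A}
  {A, B, C}  = {B, C} ∪ {A}
  {A, C, D, E}  = {A, D, E} ∪ {C}
  — 11 sets.
Step 3 adds 3:
  {B}  = complement {A, C, D, E}
  {D, E}  = complement {A, B, C}
  {B, D, E}  = complement {A, C}
  — 14 sets.
Step 4. New:
  {A, B}  = {B} ∪ {A}
  {C, D, E}  = {C} ∪ {D, E}
  — 16 sets.
After Step 5 the family is unchanged; done.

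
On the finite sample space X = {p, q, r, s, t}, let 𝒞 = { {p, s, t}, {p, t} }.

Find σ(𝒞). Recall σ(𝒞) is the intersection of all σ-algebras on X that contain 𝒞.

Seed the family with 𝒞 together with ∅ and X: { {}, {p, t}, {p, s, t}, X }.
Iteration 1: 2 new —
  {q, r}  = ᶜ of {p, s, t}
  {q, r, s}  = ᶜ of {p, t}
  (now 6)
Iteration 2 adds 1:
  {p, q, r, t}  = {q, r} ∪ {p, t}
  (now 7)
Iteration 3. New:
  {s}  = ᶜ of {p, q, r, t}
  (now 8)
Iteration 4: already closed under ᶜ and ∪.

|σ(𝒞)| = 8.  σ(𝒞) = { {}, {s}, {p, t}, {q, r}, {p, s, t}, {q, r, s}, {p, q, r, t}, X }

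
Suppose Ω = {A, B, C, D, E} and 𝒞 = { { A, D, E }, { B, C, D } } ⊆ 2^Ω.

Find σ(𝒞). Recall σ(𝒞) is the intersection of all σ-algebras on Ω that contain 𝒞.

Seed the family with 𝒞 together with ∅ and Ω: { {}, { A, D, E }, { B, C, D }, Ω }.
Step 1 adds 2:
  { A, E }  = { B, C, D }ᶜ
  { B, C }  = { A, D, E }ᶜ
Step 2. New:
  { A, B, C, E }  = { B, C } ∪ { A, E }
Step 3 adds 1:
  { D }  = { A, B, C, E }ᶜ
Step 4: no new sets; the family is a σ-algebra.

σ(𝒞) = { {}, { D }, { A, E }, { B, C }, { A, D, E }, { B, C, D }, { A, B, C, E }, Ω }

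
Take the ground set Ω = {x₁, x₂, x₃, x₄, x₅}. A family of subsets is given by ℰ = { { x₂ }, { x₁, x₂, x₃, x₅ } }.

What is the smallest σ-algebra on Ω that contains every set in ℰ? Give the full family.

|σ(ℰ)| = 8.  σ(ℰ) = { {}, { x₂ }, { x₄ }, { x₂, x₄ }, { x₁, x₃, x₅ }, { x₁, x₂, x₃, x₅ }, { x₁, x₃, x₄, x₅ }, Ω }

Trace:
Initial family (4 sets): { {}, { x₂ }, { x₁, x₂, x₃, x₅ }, Ω }.
Pass 1 (2 new):
  { x₄ }  = Ω∖{ x₁, x₂, x₃, x₅ }
  { x₁, x₃, x₄, x₅ }  = Ω∖{ x₂ }
  — 6 sets.
Pass 2: 1 new —
  { x₂, x₄ }  = { x₄ } ∪ { x₂ }
  — 7 sets.
Pass 3 (1 new):
  { x₁, x₃, x₅ }  = Ω∖{ x₂, x₄ }
  — 8 sets.
Pass 4: no new sets; the family is a σ-algebra.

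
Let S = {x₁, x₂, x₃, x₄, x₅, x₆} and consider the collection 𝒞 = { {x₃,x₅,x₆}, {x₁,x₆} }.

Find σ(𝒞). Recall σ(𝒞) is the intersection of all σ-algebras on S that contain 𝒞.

σ(𝒞) = { {}, {x₁}, {x₆}, {x₁,x₆}, {x₂,x₄}, {x₃,x₅}, {x₁,x₂,x₄}, {x₁,x₃,x₅}, {x₂,x₄,x₆}, {x₃,x₅,x₆}, {x₁,x₂,x₄,x₆}, {x₁,x₃,x₅,x₆}, {x₂,x₃,x₄,x₅}, {x₁,x₂,x₃,x₄,x₅}, {x₂,x₃,x₄,x₅,x₆}, S }

Derivation:
Begin from { {}, {x₁,x₆}, {x₃,x₅,x₆}, S } (that is, 𝒞 plus ∅ and S).
Iteration 1: 3 new —
  {x₁,x₂,x₄}  = {x₃,x₅,x₆}ᶜ
  {x₁,x₃,x₅,x₆}  = {x₁,x₆} ∪ {x₃,x₅,x₆}
  {x₂,x₃,x₄,x₅}  = {x₁,x₆}ᶜ
  [7 total]
Iteration 2: +4 →
  {x₂,x₄}  = {x₁,x₃,x₅,x₆}ᶜ
  {x₁,x₂,x₄,x₆}  = {x₁,x₆} ∪ {x₁,x₂,x₄}
  {x₁,x₂,x₃,x₄,x₅}  = {x₂,x₃,x₄,x₅} ∪ {x₁,x₂,x₄}
  {x₂,x₃,x₄,x₅,x₆}  = {x₃,x₅,x₆} ∪ {x₂,x₃,x₄,x₅}
  [11 total]
Iteration 3: 3 new —
  {x₁}  = {x₂,x₃,x₄,x₅,x₆}ᶜ
  {x₆}  = {x₁,x₂,x₃,x₄,x₅}ᶜ
  {x₃,x₅}  = {x₁,x₂,x₄,x₆}ᶜ
  [14 total]
Iteration 4 adds 2:
  {x₁,x₃,x₅}  = {x₃,x₅} ∪ {x₁}
  {x₂,x₄,x₆}  = {x₂,x₄} ∪ {x₆}
  [16 total]
Iteration 5 adds nothing — fixpoint reached.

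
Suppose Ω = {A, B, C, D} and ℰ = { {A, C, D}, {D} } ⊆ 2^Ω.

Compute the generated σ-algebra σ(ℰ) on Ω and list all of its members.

Seed the family with ℰ together with ∅ and Ω: { {}, {D}, {A, C, D}, Ω }.
Round 1. New:
  {B}  = complement {A, C, D}
  {A, B, C}  = complement {D}
Round 2: 1 new —
  {B, D}  = {D} ∪ {B}
Round 3 adds 1:
  {A, C}  = complement {B, D}
Round 4: already closed under ᶜ and ∪.

Therefore σ(ℰ) = { {}, {B}, {D}, {A, C}, {B, D}, {A, B, C}, {A, C, D}, Ω } (|σ(ℰ)| = 8).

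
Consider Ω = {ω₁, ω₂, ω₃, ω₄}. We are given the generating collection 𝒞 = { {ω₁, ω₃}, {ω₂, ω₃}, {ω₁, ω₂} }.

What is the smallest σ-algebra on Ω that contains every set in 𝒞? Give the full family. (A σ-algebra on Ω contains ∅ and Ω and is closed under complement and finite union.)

Take S₀ = 𝒞 ∪ {∅, Ω} = { {}, {ω₁, ω₂}, {ω₁, ω₃}, {ω₂, ω₃}, Ω }.
Step 1 adds 4:
  {ω₁, ω₄}  = ᶜ of {ω₂, ω₃}
  {ω₂, ω₄}  = ᶜ of {ω₁, ω₃}
  {ω₃, ω₄}  = ᶜ of {ω₁, ω₂}
  {ω₁, ω₂, ω₃}  = {ω₂, ω₃} ∪ {ω₁, ω₂}
  (now 9)
Step 2. New:
  {ω₄}  = ᶜ of {ω₁, ω₂, ω₃}
  {ω₁, ω₂, ω₄}  = {ω₁, ω₂} ∪ {ω₁, ω₄}
  {ω₁, ω₃, ω₄}  = {ω₃, ω₄} ∪ {ω₁, ω₄}
  {ω₂, ω₃, ω₄}  = {ω₃, ω₄} ∪ {ω₂, ω₃}
  (now 13)
Step 3 adds 3:
  {ω₁}  = ᶜ of {ω₂, ω₃, ω₄}
  {ω₂}  = ᶜ of {ω₁, ω₃, ω₄}
  {ω₃}  = ᶜ of {ω₁, ω₂, ω₄}
  (now 16)
Step 4: no new sets; the family is a σ-algebra.

Hence σ(𝒞) has 16 members: { {}, {ω₁}, {ω₂}, {ω₃}, {ω₄}, {ω₁, ω₂}, {ω₁, ω₃}, {ω₁, ω₄}, {ω₂, ω₃}, {ω₂, ω₄}, {ω₃, ω₄}, {ω₁, ω₂, ω₃}, {ω₁, ω₂, ω₄}, {ω₁, ω₃, ω₄}, {ω₂, ω₃, ω₄}, Ω }.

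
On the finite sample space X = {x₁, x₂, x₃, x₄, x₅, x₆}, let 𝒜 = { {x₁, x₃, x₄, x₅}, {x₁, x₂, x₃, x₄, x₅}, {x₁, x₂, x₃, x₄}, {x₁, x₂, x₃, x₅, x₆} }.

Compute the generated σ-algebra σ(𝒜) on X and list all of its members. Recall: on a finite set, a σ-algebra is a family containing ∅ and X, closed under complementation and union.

Begin from { {}, {x₁, x₂, x₃, x₄}, {x₁, x₃, x₄, x₅}, {x₁, x₂, x₃, x₄, x₅}, {x₁, x₂, x₃, x₅, x₆}, X } (that is, 𝒜 plus ∅ and X).
Iteration 1. New:
  {x₄}  = complement {x₁, x₂, x₃, x₅, x₆}
  {x₆}  = complement {x₁, x₂, x₃, x₄, x₅}
  {x₂, x₆}  = complement {x₁, x₃, x₄, x₅}
  {x₅, x₆}  = complement {x₁, x₂, x₃, x₄}
Iteration 2: +6 →
  {x₄, x₆}  = {x₆} ∪ {x₄}
  {x₂, x₄, x₆}  = {x₂, x₆} ∪ {x₄}
  {x₂, x₅, x₆}  = {x₅, x₆} ∪ {x₂, x₆}
  {x₄, x₅, x₆}  = {x₅, x₆} ∪ {x₄}
  {x₁, x₂, x₃, x₄, x₆}  = {x₂, x₆} ∪ {x₁, x₂, x₃, x₄}
  {x₁, x₃, x₄, x₅, x₆}  = {x₅, x₆} ∪ {x₁, x₃, x₄, x₅}
Iteration 3: +7 →
  {x₂}  = complement {x₁, x₃, x₄, x₅, x₆}
  {x₅}  = complement {x₁, x₂, x₃, x₄, x₆}
  {x₁, x₂, x₃}  = complement {x₄, x₅, x₆}
  {x₁, x₃, x₄}  = complement {x₂, x₅, x₆}
  {x₁, x₃, x₅}  = complement {x₂, x₄, x₆}
  {x₁, x₂, x₃, x₅}  = complement {x₄, x₆}
  {x₂, x₄, x₅, x₆}  = {x₂, x₄, x₆} ∪ {x₅, x₆}
Iteration 4: 7 new —
  {x₁, x₃}  = complement {x₂, x₄, x₅, x₆}
  {x₂, x₄}  = {x₂} ∪ {x₄}
  {x₂, x₅}  = {x₂} ∪ {x₅}
  {x₄, x₅}  = {x₅} ∪ {x₄}
  {x₁, x₂, x₃, x₆}  = {x₁, x₂, x₃} ∪ {x₂, x₆}
  {x₁, x₃, x₄, x₆}  = {x₆} ∪ {x₁, x₃, x₄}
  {x₁, x₃, x₅, x₆}  = {x₅, x₆} ∪ {x₁, x₃, x₅}
Iteration 5 adds 2:
  {x₁, x₃, x₆}  = {x₆} ∪ {x₁, x₃}
  {x₂, x₄, x₅}  = {x₂, x₅} ∪ {x₄, x₅}
Iteration 6 adds nothing — fixpoint reached.

Therefore σ(𝒜) = { {}, {x₂}, {x₄}, {x₅}, {x₆}, {x₁, x₃}, {x₂, x₄}, {x₂, x₅}, {x₂, x₆}, {x₄, x₅}, {x₄, x₆}, {x₅, x₆}, {x₁, x₂, x₃}, {x₁, x₃, x₄}, {x₁, x₃, x₅}, {x₁, x₃, x₆}, {x₂, x₄, x₅}, {x₂, x₄, x₆}, {x₂, x₅, x₆}, {x₄, x₅, x₆}, {x₁, x₂, x₃, x₄}, {x₁, x₂, x₃, x₅}, {x₁, x₂, x₃, x₆}, {x₁, x₃, x₄, x₅}, {x₁, x₃, x₄, x₆}, {x₁, x₃, x₅, x₆}, {x₂, x₄, x₅, x₆}, {x₁, x₂, x₃, x₄, x₅}, {x₁, x₂, x₃, x₄, x₆}, {x₁, x₂, x₃, x₅, x₆}, {x₁, x₃, x₄, x₅, x₆}, X } (|σ(𝒜)| = 32).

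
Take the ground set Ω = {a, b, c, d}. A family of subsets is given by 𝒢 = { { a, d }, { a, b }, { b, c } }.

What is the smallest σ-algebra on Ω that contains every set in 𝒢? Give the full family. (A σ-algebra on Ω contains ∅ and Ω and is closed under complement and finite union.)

|σ(𝒢)| = 16.  σ(𝒢) = { ∅, { a }, { b }, { c }, { d }, { a, b }, { a, c }, { a, d }, { b, c }, { b, d }, { c, d }, { a, b, c }, { a, b, d }, { a, c, d }, { b, c, d }, Ω }

Check:
Seed the family with 𝒢 together with ∅ and Ω: { ∅, { a, b }, { a, d }, { b, c }, Ω }.
Pass 1. New:
  { c, d }  = Ω∖{ a, b }
  { a, b, c }  = { b, c } ∪ { a, b }
  { a, b, d }  = { a, d } ∪ { a, b }
  (now 8)
Pass 2 (4 new):
  { c }  = Ω∖{ a, b, d }
  { d }  = Ω∖{ a, b, c }
  { a, c, d }  = { c, d } ∪ { a, d }
  { b, c, d }  = { c, d } ∪ { b, c }
  (now 12)
Pass 3: +2 →
  { a }  = Ω∖{ b, c, d }
  { b }  = Ω∖{ a, c, d }
  (now 14)
Pass 4: 2 new —
  { a, c }  = { c } ∪ { a }
  { b, d }  = { d } ∪ { b }
  (now 16)
Pass 5 adds nothing — fixpoint reached.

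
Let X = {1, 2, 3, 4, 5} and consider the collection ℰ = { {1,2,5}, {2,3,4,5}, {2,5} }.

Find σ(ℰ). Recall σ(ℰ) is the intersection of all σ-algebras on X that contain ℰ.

σ(ℰ) (8 sets): { {}, {1}, {2,5}, {3,4}, {1,2,5}, {1,3,4}, {2,3,4,5}, X }

Working:
Take S₀ = ℰ ∪ {∅, X} = { {}, {2,5}, {1,2,5}, {2,3,4,5}, X }.
Iteration 1 (3 new):
  {1}  = complement {2,3,4,5}
  {3,4}  = complement {1,2,5}
  {1,3,4}  = complement {2,5}
  (now 8)
Iteration 2: closed — nothing new.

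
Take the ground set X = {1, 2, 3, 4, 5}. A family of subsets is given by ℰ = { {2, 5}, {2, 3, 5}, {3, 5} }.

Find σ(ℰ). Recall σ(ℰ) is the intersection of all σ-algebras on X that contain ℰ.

Seed the family with ℰ together with ∅ and X: { ∅, {2, 5}, {3, 5}, {2, 3, 5}, X }.
Round 1: 3 new —
  {1, 4}  = {2, 3, 5}ᶜ
  {1, 2, 4}  = {3, 5}ᶜ
  {1, 3, 4}  = {2, 5}ᶜ
  — 8 sets.
Round 2: +3 →
  {1, 2, 3, 4}  = {1, 3, 4} ∪ {1, 2, 4}
  {1, 2, 4, 5}  = {2, 5} ∪ {1, 4}
  {1, 3, 4, 5}  = {3, 5} ∪ {1, 3, 4}
  — 11 sets.
Round 3: 3 new —
  {2}  = {1, 3, 4, 5}ᶜ
  {3}  = {1, 2, 4, 5}ᶜ
  {5}  = {1, 2, 3, 4}ᶜ
  — 14 sets.
Round 4 adds 2:
  {2, 3}  = {3} ∪ {2}
  {1, 4, 5}  = {1, 4} ∪ {5}
  — 16 sets.
Round 5 adds nothing — fixpoint reached.

σ(ℰ) = { ∅, {2}, {3}, {5}, {1, 4}, {2, 3}, {2, 5}, {3, 5}, {1, 2, 4}, {1, 3, 4}, {1, 4, 5}, {2, 3, 5}, {1, 2, 3, 4}, {1, 2, 4, 5}, {1, 3, 4, 5}, X }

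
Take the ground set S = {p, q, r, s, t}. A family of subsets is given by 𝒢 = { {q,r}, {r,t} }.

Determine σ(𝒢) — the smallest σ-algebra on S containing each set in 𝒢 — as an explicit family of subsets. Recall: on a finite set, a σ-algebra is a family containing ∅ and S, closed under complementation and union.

Answer: σ(𝒢) = { ∅, {q}, {r}, {t}, {p,s}, {q,r}, {q,t}, {r,t}, {p,q,s}, {p,r,s}, {p,s,t}, {q,r,t}, {p,q,r,s}, {p,q,s,t}, {p,r,s,t}, S }

Trace:
Start: 𝒢 ∪ {∅, S} = { ∅, {q,r}, {r,t}, S }.
Step 1 adds 3:
  {p,q,s}  = S∖{r,t}
  {p,s,t}  = S∖{q,r}
  {q,r,t}  = {r,t} ∪ {q,r}
  [7 total]
Step 2: 4 new —
  {p,s}  = S∖{q,r,t}
  {p,q,r,s}  = {q,r} ∪ {p,q,s}
  {p,q,s,t}  = {p,s,t} ∪ {p,q,s}
  {p,r,s,t}  = {p,s,t} ∪ {r,t}
  [11 total]
Step 3: 3 new —
  {q}  = S∖{p,r,s,t}
  {r}  = S∖{p,q,s,t}
  {t}  = S∖{p,q,r,s}
  [14 total]
Step 4: 2 new —
  {q,t}  = {q} ∪ {t}
  {p,r,s}  = {r} ∪ {p,s}
  [16 total]
Step 5 adds nothing — fixpoint reached.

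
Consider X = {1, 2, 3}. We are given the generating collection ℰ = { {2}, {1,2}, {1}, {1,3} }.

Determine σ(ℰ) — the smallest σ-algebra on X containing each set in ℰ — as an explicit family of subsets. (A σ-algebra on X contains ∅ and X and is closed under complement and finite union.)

Seed the family with ℰ together with ∅ and X: { ∅, {1}, {2}, {1,2}, {1,3}, X }.
Iteration 1. New:
  {3}  = {1,2}ᶜ
  {2,3}  = {1}ᶜ
  [8 total]
Iteration 2: already closed under ᶜ and ∪.

|σ(ℰ)| = 8.  σ(ℰ) = { ∅, {1}, {2}, {3}, {1,2}, {1,3}, {2,3}, X }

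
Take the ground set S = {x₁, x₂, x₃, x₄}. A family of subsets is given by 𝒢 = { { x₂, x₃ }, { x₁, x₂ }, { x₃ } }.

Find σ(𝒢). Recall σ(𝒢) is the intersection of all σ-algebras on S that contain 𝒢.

Take S₀ = 𝒢 ∪ {∅, S} = { ∅, { x₃ }, { x₁, x₂ }, { x₂, x₃ }, S }.
Iteration 1: 4 new —
  { x₁, x₄ }  = S∖{ x₂, x₃ }
  { x₃, x₄ }  = S∖{ x₁, x₂ }
  { x₁, x₂, x₃ }  = { x₃ } ∪ { x₁, x₂ }
  { x₁, x₂, x₄ }  = S∖{ x₃ }
  — 9 sets.
Iteration 2: +3 →
  { x₄ }  = S∖{ x₁, x₂, x₃ }
  { x₁, x₃, x₄ }  = { x₃, x₄ } ∪ { x₁, x₄ }
  { x₂, x₃, x₄ }  = { x₃, x₄ } ∪ { x₂, x₃ }
  — 12 sets.
Iteration 3. New:
  { x₁ }  = S∖{ x₂, x₃, x₄ }
  { x₂ }  = S∖{ x₁, x₃, x₄ }
  — 14 sets.
Iteration 4. New:
  { x₁, x₃ }  = { x₃ } ∪ { x₁ }
  { x₂, x₄ }  = { x₄ } ∪ { x₂ }
  — 16 sets.
Iteration 5 adds nothing — fixpoint reached.

σ(𝒢) = { ∅, { x₁ }, { x₂ }, { x₃ }, { x₄ }, { x₁, x₂ }, { x₁, x₃ }, { x₁, x₄ }, { x₂, x₃ }, { x₂, x₄ }, { x₃, x₄ }, { x₁, x₂, x₃ }, { x₁, x₂, x₄ }, { x₁, x₃, x₄ }, { x₂, x₃, x₄ }, S }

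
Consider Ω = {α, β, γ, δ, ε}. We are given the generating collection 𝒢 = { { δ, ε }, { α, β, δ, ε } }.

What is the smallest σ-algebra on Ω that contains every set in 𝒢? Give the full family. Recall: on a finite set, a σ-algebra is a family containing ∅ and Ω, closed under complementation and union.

Seed the family with 𝒢 together with ∅ and Ω: { {}, { δ, ε }, { α, β, δ, ε }, Ω }.
Step 1. New:
  { γ }  = { α, β, δ, ε }ᶜ
  { α, β, γ }  = { δ, ε }ᶜ
  (now 6)
Step 2: +1 →
  { γ, δ, ε }  = { δ, ε } ∪ { γ }
  (now 7)
Step 3. New:
  { α, β }  = { γ, δ, ε }ᶜ
  (now 8)
Step 4 adds nothing — fixpoint reached.

σ(𝒢) = { {}, { γ }, { α, β }, { δ, ε }, { α, β, γ }, { γ, δ, ε }, { α, β, δ, ε }, Ω }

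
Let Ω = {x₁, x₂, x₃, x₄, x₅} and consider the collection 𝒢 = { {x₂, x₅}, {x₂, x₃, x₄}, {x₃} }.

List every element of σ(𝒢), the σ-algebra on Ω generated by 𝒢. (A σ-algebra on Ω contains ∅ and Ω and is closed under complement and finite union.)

Take S₀ = 𝒢 ∪ {∅, Ω} = { {}, {x₃}, {x₂, x₅}, {x₂, x₃, x₄}, Ω }.
Round 1. New:
  {x₁, x₅}  = {x₂, x₃, x₄}ᶜ
  {x₁, x₃, x₄}  = {x₂, x₅}ᶜ
  {x₂, x₃, x₅}  = {x₃} ∪ {x₂, x₅}
  {x₁, x₂, x₄, x₅}  = {x₃}ᶜ
  {x₂, x₃, x₄, x₅}  = {x₂, x₅} ∪ {x₂, x₃, x₄}
  (now 10)
Round 2: 7 new —
  {x₁}  = {x₂, x₃, x₄, x₅}ᶜ
  {x₁, x₄}  = {x₂, x₃, x₅}ᶜ
  {x₁, x₂, x₅}  = {x₂, x₅} ∪ {x₁, x₅}
  {x₁, x₃, x₅}  = {x₃} ∪ {x₁, x₅}
  {x₁, x₂, x₃, x₄}  = {x₂, x₃, x₄} ∪ {x₁, x₃, x₄}
  {x₁, x₂, x₃, x₅}  = {x₂, x₃, x₅} ∪ {x₁, x₅}
  {x₁, x₃, x₄, x₅}  = {x₁, x₃, x₄} ∪ {x₁, x₅}
  (now 17)
Round 3: 7 new —
  {x₂}  = {x₁, x₃, x₄, x₅}ᶜ
  {x₄}  = {x₁, x₂, x₃, x₅}ᶜ
  {x₅}  = {x₁, x₂, x₃, x₄}ᶜ
  {x₁, x₃}  = {x₃} ∪ {x₁}
  {x₂, x₄}  = {x₁, x₃, x₅}ᶜ
  {x₃, x₄}  = {x₁, x₂, x₅}ᶜ
  {x₁, x₄, x₅}  = {x₁, x₄} ∪ {x₁, x₅}
  (now 24)
Round 4: 8 new —
  {x₁, x₂}  = {x₂} ∪ {x₁}
  {x₂, x₃}  = {x₁, x₄, x₅}ᶜ
  {x₃, x₅}  = {x₅} ∪ {x₃}
  {x₄, x₅}  = {x₅} ∪ {x₄}
  {x₁, x₂, x₃}  = {x₂} ∪ {x₁, x₃}
  {x₁, x₂, x₄}  = {x₂} ∪ {x₁, x₄}
  {x₂, x₄, x₅}  = {x₁, x₃}ᶜ
  {x₃, x₄, x₅}  = {x₃, x₄} ∪ {x₅}
  (now 32)
Round 5 adds nothing — fixpoint reached.

σ(𝒢) = { {}, {x₁}, {x₂}, {x₃}, {x₄}, {x₅}, {x₁, x₂}, {x₁, x₃}, {x₁, x₄}, {x₁, x₅}, {x₂, x₃}, {x₂, x₄}, {x₂, x₅}, {x₃, x₄}, {x₃, x₅}, {x₄, x₅}, {x₁, x₂, x₃}, {x₁, x₂, x₄}, {x₁, x₂, x₅}, {x₁, x₃, x₄}, {x₁, x₃, x₅}, {x₁, x₄, x₅}, {x₂, x₃, x₄}, {x₂, x₃, x₅}, {x₂, x₄, x₅}, {x₃, x₄, x₅}, {x₁, x₂, x₃, x₄}, {x₁, x₂, x₃, x₅}, {x₁, x₂, x₄, x₅}, {x₁, x₃, x₄, x₅}, {x₂, x₃, x₄, x₅}, Ω }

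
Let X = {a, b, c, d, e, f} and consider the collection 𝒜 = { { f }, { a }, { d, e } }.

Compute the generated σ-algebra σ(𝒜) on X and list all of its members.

|σ(𝒜)| = 16.  σ(𝒜) = { ∅, { a }, { f }, { a, f }, { b, c }, { d, e }, { a, b, c }, { a, d, e }, { b, c, f }, { d, e, f }, { a, b, c, f }, { a, d, e, f }, { b, c, d, e }, { a, b, c, d, e }, { b, c, d, e, f }, X }

Check:
Take S₀ = 𝒜 ∪ {∅, X} = { ∅, { a }, { f }, { d, e }, X }.
Pass 1: 6 new —
  { a, f }  = { a } ∪ { f }
  { a, d, e }  = { d, e } ∪ { a }
  { d, e, f }  = { d, e } ∪ { f }
  { a, b, c, f }  = { d, e }ᶜ
  { a, b, c, d, e }  = { f }ᶜ
  { b, c, d, e, f }  = { a }ᶜ
Pass 2 adds 4:
  { a, b, c }  = { d, e, f }ᶜ
  { b, c, f }  = { a, d, e }ᶜ
  { a, d, e, f }  = { a, d, e } ∪ { a, f }
  { b, c, d, e }  = { a, f }ᶜ
Pass 3 (1 new):
  { b, c }  = { a, d, e, f }ᶜ
Pass 4: closed — nothing new.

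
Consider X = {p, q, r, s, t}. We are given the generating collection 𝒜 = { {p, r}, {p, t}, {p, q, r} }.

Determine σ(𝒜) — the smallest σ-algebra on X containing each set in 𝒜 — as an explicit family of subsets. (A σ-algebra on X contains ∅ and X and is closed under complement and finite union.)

Initial family (5 sets): { ∅, {p, r}, {p, t}, {p, q, r}, X }.
Step 1: +5 →
  {s, t}  = X∖{p, q, r}
  {p, r, t}  = {p, r} ∪ {p, t}
  {q, r, s}  = X∖{p, t}
  {q, s, t}  = X∖{p, r}
  {p, q, r, t}  = {p, q, r} ∪ {p, t}
  — 10 sets.
Step 2 adds 7:
  {s}  = X∖{p, q, r, t}
  {q, s}  = X∖{p, r, t}
  {p, s, t}  = {s, t} ∪ {p, t}
  {p, q, r, s}  = {p, q, r} ∪ {q, r, s}
  {p, q, s, t}  = {p, t} ∪ {q, s, t}
  {p, r, s, t}  = {p, r, t} ∪ {s, t}
  {q, r, s, t}  = {q, r, s} ∪ {s, t}
  — 17 sets.
Step 3. New:
  {p}  = X∖{q, r, s, t}
  {q}  = X∖{p, r, s, t}
  {r}  = X∖{p, q, s, t}
  {t}  = X∖{p, q, r, s}
  {q, r}  = X∖{p, s, t}
  {p, r, s}  = {p, r} ∪ {s}
  — 23 sets.
Step 4. New:
  {p, q}  = {q} ∪ {p}
  {p, s}  = {s} ∪ {p}
  {q, t}  = X∖{p, r, s}
  {r, s}  = {r} ∪ {s}
  {r, t}  = {t} ∪ {r}
  {p, q, s}  = {q, s} ∪ {p}
  {p, q, t}  = {q} ∪ {p, t}
  {q, r, t}  = {t} ∪ {q, r}
  {r, s, t}  = {s, t} ∪ {r}
  — 32 sets.
Step 5: closed — nothing new.

Hence σ(𝒜) has 32 members: { ∅, {p}, {q}, {r}, {s}, {t}, {p, q}, {p, r}, {p, s}, {p, t}, {q, r}, {q, s}, {q, t}, {r, s}, {r, t}, {s, t}, {p, q, r}, {p, q, s}, {p, q, t}, {p, r, s}, {p, r, t}, {p, s, t}, {q, r, s}, {q, r, t}, {q, s, t}, {r, s, t}, {p, q, r, s}, {p, q, r, t}, {p, q, s, t}, {p, r, s, t}, {q, r, s, t}, X }.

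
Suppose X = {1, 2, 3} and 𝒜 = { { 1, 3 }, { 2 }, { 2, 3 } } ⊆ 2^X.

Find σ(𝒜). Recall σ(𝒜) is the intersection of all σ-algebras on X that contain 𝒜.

|σ(𝒜)| = 8.  σ(𝒜) = { {}, { 1 }, { 2 }, { 3 }, { 1, 2 }, { 1, 3 }, { 2, 3 }, X }

Derivation:
Begin from { {}, { 2 }, { 1, 3 }, { 2, 3 }, X } (that is, 𝒜 plus ∅ and X).
Pass 1 adds 1:
  { 1 }  = { 2, 3 }ᶜ
  — 6 sets.
Pass 2 adds 1:
  { 1, 2 }  = { 2 } ∪ { 1 }
  — 7 sets.
Pass 3. New:
  { 3 }  = { 1, 2 }ᶜ
  — 8 sets.
Pass 4: already closed under ᶜ and ∪.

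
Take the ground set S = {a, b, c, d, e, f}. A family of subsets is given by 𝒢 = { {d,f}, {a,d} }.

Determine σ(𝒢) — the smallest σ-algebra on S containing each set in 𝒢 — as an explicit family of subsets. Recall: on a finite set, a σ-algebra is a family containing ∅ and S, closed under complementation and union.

σ(𝒢) = { {}, {a}, {d}, {f}, {a,d}, {a,f}, {d,f}, {a,d,f}, {b,c,e}, {a,b,c,e}, {b,c,d,e}, {b,c,e,f}, {a,b,c,d,e}, {a,b,c,e,f}, {b,c,d,e,f}, S }

Working:
Take S₀ = 𝒢 ∪ {∅, S} = { {}, {a,d}, {d,f}, S }.
Pass 1: +3 →
  {a,d,f}  = {d,f} ∪ {a,d}
  {a,b,c,e}  = complement {d,f}
  {b,c,e,f}  = complement {a,d}
  — 7 sets.
Pass 2. New:
  {b,c,e}  = complement {a,d,f}
  {a,b,c,d,e}  = {a,d} ∪ {a,b,c,e}
  {a,b,c,e,f}  = {a,b,c,e} ∪ {b,c,e,f}
  {b,c,d,e,f}  = {d,f} ∪ {b,c,e,f}
  — 11 sets.
Pass 3: +3 →
  {a}  = complement {b,c,d,e,f}
  {d}  = complement {a,b,c,e,f}
  {f}  = complement {a,b,c,d,e}
  — 14 sets.
Pass 4: +2 →
  {a,f}  = {a} ∪ {f}
  {b,c,d,e}  = {b,c,e} ∪ {d}
  — 16 sets.
Pass 5: no new sets; the family is a σ-algebra.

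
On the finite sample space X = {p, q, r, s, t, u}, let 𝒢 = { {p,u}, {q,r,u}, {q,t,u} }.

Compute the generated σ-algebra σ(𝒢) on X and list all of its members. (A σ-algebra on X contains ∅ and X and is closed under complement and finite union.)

σ(𝒢) (64 sets): { ∅, {p}, {q}, {r}, {s}, {t}, {u}, {p,q}, {p,r}, {p,s}, {p,t}, {p,u}, {q,r}, {q,s}, {q,t}, {q,u}, {r,s}, {r,t}, {r,u}, {s,t}, {s,u}, {t,u}, {p,q,r}, {p,q,s}, {p,q,t}, {p,q,u}, {p,r,s}, {p,r,t}, {p,r,u}, {p,s,t}, {p,s,u}, {p,t,u}, {q,r,s}, {q,r,t}, {q,r,u}, {q,s,t}, {q,s,u}, {q,t,u}, {r,s,t}, {r,s,u}, {r,t,u}, {s,t,u}, {p,q,r,s}, {p,q,r,t}, {p,q,r,u}, {p,q,s,t}, {p,q,s,u}, {p,q,t,u}, {p,r,s,t}, {p,r,s,u}, {p,r,t,u}, {p,s,t,u}, {q,r,s,t}, {q,r,s,u}, {q,r,t,u}, {q,s,t,u}, {r,s,t,u}, {p,q,r,s,t}, {p,q,r,s,u}, {p,q,r,t,u}, {p,q,s,t,u}, {p,r,s,t,u}, {q,r,s,t,u}, X }

Check:
Seed the family with 𝒢 together with ∅ and X: { ∅, {p,u}, {q,r,u}, {q,t,u}, X }.
Pass 1 (6 new):
  {p,r,s}  = complement {q,t,u}
  {p,s,t}  = complement {q,r,u}
  {p,q,r,u}  = {p,u} ∪ {q,r,u}
  {p,q,t,u}  = {p,u} ∪ {q,t,u}
  {q,r,s,t}  = complement {p,u}
  {q,r,t,u}  = {q,r,u} ∪ {q,t,u}
  — 11 sets.
Pass 2. New:
  {p,s}  = complement {q,r,t,u}
  {r,s}  = complement {p,q,t,u}
  {s,t}  = complement {p,q,r,u}
  {p,r,s,t}  = {p,s,t} ∪ {p,r,s}
  {p,r,s,u}  = {p,u} ∪ {p,r,s}
  {p,s,t,u}  = {p,s,t} ∪ {p,u}
  {p,q,r,s,t}  = {p,s,t} ∪ {q,r,s,t}
  {p,q,r,s,u}  = {q,r,u} ∪ {p,r,s}
  {p,q,r,t,u}  = {p,u} ∪ {q,r,t,u}
  {p,q,s,t,u}  = {p,s,t} ∪ {q,t,u}
  {q,r,s,t,u}  = {q,r,u} ∪ {q,r,s,t}
  — 22 sets.
Pass 3 (13 new):
  {p}  = complement {q,r,s,t,u}
  {r}  = complement {p,q,s,t,u}
  {s}  = complement {p,q,r,t,u}
  {t}  = complement {p,q,r,s,u}
  {u}  = complement {p,q,r,s,t}
  {q,r}  = complement {p,s,t,u}
  {q,t}  = complement {p,r,s,u}
  {q,u}  = complement {p,r,s,t}
  {p,s,u}  = {p,u} ∪ {p,s}
  {r,s,t}  = {r,s} ∪ {s,t}
  {q,r,s,u}  = {r,s} ∪ {q,r,u}
  {q,s,t,u}  = {s,t} ∪ {q,t,u}
  {p,r,s,t,u}  = {r,s} ∪ {p,s,t,u}
  — 35 sets.
Pass 4: 22 new —
  {q}  = complement {p,r,s,t,u}
  {p,r}  = complement {q,s,t,u}
  {p,t}  = complement {q,r,s,u}
  {r,t}  = {t} ∪ {r}
  {r,u}  = {u} ∪ {r}
  {s,u}  = {u} ∪ {s}
  {t,u}  = {u} ∪ {t}
  {p,q,r}  = {p} ∪ {q,r}
  {p,q,t}  = {q,t} ∪ {p}
  {p,q,u}  = complement {r,s,t}
  {p,r,u}  = {p,u} ∪ {r}
  {p,t,u}  = {p,u} ∪ {t}
  {q,r,s}  = {r,s} ∪ {q,r}
  {q,r,t}  = complement {p,s,u}
  {q,s,t}  = {q,t} ∪ {s,t}
  {q,s,u}  = {q,u} ∪ {s}
  {r,s,u}  = {r,s} ∪ {u}
  {s,t,u}  = {u} ∪ {s,t}
  {p,q,r,s}  = {p,r,s} ∪ {q,r}
  {p,q,s,t}  = {p,s,t} ∪ {q,t}
  {p,q,s,u}  = {q,u} ∪ {p,s,u}
  {r,s,t,u}  = {r,s,t} ∪ {u}
  — 57 sets.
Pass 5: +7 →
  {p,q}  = complement {r,s,t,u}
  {q,s}  = {q} ∪ {s}
  {p,q,s}  = {q} ∪ {p,s}
  {p,r,t}  = complement {q,s,u}
  {r,t,u}  = {t,u} ∪ {r,t}
  {p,q,r,t}  = complement {s,u}
  {p,r,t,u}  = {t,u} ∪ {p,r,u}
  — 64 sets.
Pass 6 adds nothing — fixpoint reached.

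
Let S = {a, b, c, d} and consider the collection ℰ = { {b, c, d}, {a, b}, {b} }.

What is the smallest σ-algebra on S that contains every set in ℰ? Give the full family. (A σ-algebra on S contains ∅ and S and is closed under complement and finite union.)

σ(ℰ) (8 sets): { ∅, {a}, {b}, {a, b}, {c, d}, {a, c, d}, {b, c, d}, S }

Check:
Begin from { ∅, {b}, {a, b}, {b, c, d}, S } (that is, ℰ plus ∅ and S).
Step 1 adds 3:
  {a}  = S∖{b, c, d}
  {c, d}  = S∖{a, b}
  {a, c, d}  = S∖{b}
Step 2: closed — nothing new.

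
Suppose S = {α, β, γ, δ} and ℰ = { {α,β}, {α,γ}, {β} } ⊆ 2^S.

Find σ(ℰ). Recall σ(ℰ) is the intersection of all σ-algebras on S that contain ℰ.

Answer: σ(ℰ) = { {}, {α}, {β}, {γ}, {δ}, {α,β}, {α,γ}, {α,δ}, {β,γ}, {β,δ}, {γ,δ}, {α,β,γ}, {α,β,δ}, {α,γ,δ}, {β,γ,δ}, S }

Trace:
Start: ℰ ∪ {∅, S} = { {}, {β}, {α,β}, {α,γ}, S }.
Round 1 adds 4:
  {β,δ}  = {α,γ}ᶜ
  {γ,δ}  = {α,β}ᶜ
  {α,β,γ}  = {α,β} ∪ {α,γ}
  {α,γ,δ}  = {β}ᶜ
  — 9 sets.
Round 2. New:
  {δ}  = {α,β,γ}ᶜ
  {α,β,δ}  = {α,β} ∪ {β,δ}
  {β,γ,δ}  = {γ,δ} ∪ {β}
  — 12 sets.
Round 3 (2 new):
  {α}  = {β,γ,δ}ᶜ
  {γ}  = {α,β,δ}ᶜ
  — 14 sets.
Round 4 adds 2:
  {α,δ}  = {δ} ∪ {α}
  {β,γ}  = {γ} ∪ {β}
  — 16 sets.
Round 5: no new sets; the family is a σ-algebra.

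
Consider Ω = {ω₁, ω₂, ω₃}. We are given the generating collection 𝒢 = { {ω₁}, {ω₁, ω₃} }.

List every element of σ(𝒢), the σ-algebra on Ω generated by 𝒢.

Start: 𝒢 ∪ {∅, Ω} = { {}, {ω₁}, {ω₁, ω₃}, Ω }.
Pass 1 (2 new):
  {ω₂}  = ᶜ of {ω₁, ω₃}
  {ω₂, ω₃}  = ᶜ of {ω₁}
Pass 2. New:
  {ω₁, ω₂}  = {ω₂} ∪ {ω₁}
Pass 3. New:
  {ω₃}  = ᶜ of {ω₁, ω₂}
Pass 4: no new sets; the family is a σ-algebra.

|σ(𝒢)| = 8.  σ(𝒢) = { {}, {ω₁}, {ω₂}, {ω₃}, {ω₁, ω₂}, {ω₁, ω₃}, {ω₂, ω₃}, Ω }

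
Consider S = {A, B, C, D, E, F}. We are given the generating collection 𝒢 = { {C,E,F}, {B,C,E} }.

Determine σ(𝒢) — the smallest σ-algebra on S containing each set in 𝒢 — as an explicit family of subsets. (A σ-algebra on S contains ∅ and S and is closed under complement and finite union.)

Start: 𝒢 ∪ {∅, S} = { ∅, {B,C,E}, {C,E,F}, S }.
Pass 1 adds 3:
  {A,B,D}  = ᶜ of {C,E,F}
  {A,D,F}  = ᶜ of {B,C,E}
  {B,C,E,F}  = {B,C,E} ∪ {C,E,F}
  (now 7)
Pass 2. New:
  {A,D}  = ᶜ of {B,C,E,F}
  {A,B,D,F}  = {A,D,F} ∪ {A,B,D}
  {A,B,C,D,E}  = {B,C,E} ∪ {A,B,D}
  {A,C,D,E,F}  = {C,E,F} ∪ {A,D,F}
  (now 11)
Pass 3 adds 3:
  {B}  = ᶜ of {A,C,D,E,F}
  {F}  = ᶜ of {A,B,C,D,E}
  {C,E}  = ᶜ of {A,B,D,F}
  (now 14)
Pass 4 (2 new):
  {B,F}  = {B} ∪ {F}
  {A,C,D,E}  = {A,D} ∪ {C,E}
  (now 16)
After Pass 5 the family is unchanged; done.

Hence σ(𝒢) has 16 members: { ∅, {B}, {F}, {A,D}, {B,F}, {C,E}, {A,B,D}, {A,D,F}, {B,C,E}, {C,E,F}, {A,B,D,F}, {A,C,D,E}, {B,C,E,F}, {A,B,C,D,E}, {A,C,D,E,F}, S }.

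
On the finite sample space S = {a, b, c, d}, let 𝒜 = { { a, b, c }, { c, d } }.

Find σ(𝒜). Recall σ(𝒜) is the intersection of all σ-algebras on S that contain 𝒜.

σ(𝒜) = { {  }, { c }, { d }, { a, b }, { c, d }, { a, b, c }, { a, b, d }, S }

Trace:
Take S₀ = 𝒜 ∪ {∅, S} = { {  }, { c, d }, { a, b, c }, S }.
Step 1. New:
  { d }  = complement { a, b, c }
  { a, b }  = complement { c, d }
  [6 total]
Step 2 (1 new):
  { a, b, d }  = { a, b } ∪ { d }
  [7 total]
Step 3: 1 new —
  { c }  = complement { a, b, d }
  [8 total]
Step 4: no new sets; the family is a σ-algebra.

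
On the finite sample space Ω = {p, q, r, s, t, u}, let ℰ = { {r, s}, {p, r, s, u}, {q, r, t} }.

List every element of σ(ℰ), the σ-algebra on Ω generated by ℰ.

Begin from { {}, {r, s}, {q, r, t}, {p, r, s, u}, Ω } (that is, ℰ plus ∅ and Ω).
Iteration 1. New:
  {q, t}  = ᶜ of {p, r, s, u}
  {p, s, u}  = ᶜ of {q, r, t}
  {p, q, t, u}  = ᶜ of {r, s}
  {q, r, s, t}  = {r, s} ∪ {q, r, t}
Iteration 2 (3 new):
  {p, u}  = ᶜ of {q, r, s, t}
  {p, q, r, t, u}  = {q, r, t} ∪ {p, q, t, u}
  {p, q, s, t, u}  = {q, t} ∪ {p, s, u}
Iteration 3 (2 new):
  {r}  = ᶜ of {p, q, s, t, u}
  {s}  = ᶜ of {p, q, r, t, u}
Iteration 4. New:
  {p, r, u}  = {r} ∪ {p, u}
  {q, s, t}  = {q, t} ∪ {s}
Iteration 5 adds nothing — fixpoint reached.

Therefore σ(ℰ) = { {}, {r}, {s}, {p, u}, {q, t}, {r, s}, {p, r, u}, {p, s, u}, {q, r, t}, {q, s, t}, {p, q, t, u}, {p, r, s, u}, {q, r, s, t}, {p, q, r, t, u}, {p, q, s, t, u}, Ω } (|σ(ℰ)| = 16).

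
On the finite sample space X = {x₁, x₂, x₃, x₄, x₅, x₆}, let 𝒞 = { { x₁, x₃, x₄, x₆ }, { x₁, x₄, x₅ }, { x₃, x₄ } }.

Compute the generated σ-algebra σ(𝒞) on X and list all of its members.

Take S₀ = 𝒞 ∪ {∅, X} = { {}, { x₃, x₄ }, { x₁, x₄, x₅ }, { x₁, x₃, x₄, x₆ }, X }.
Pass 1. New:
  { x₂, x₅ }  = ᶜ of { x₁, x₃, x₄, x₆ }
  { x₂, x₃, x₆ }  = ᶜ of { x₁, x₄, x₅ }
  { x₁, x₂, x₅, x₆ }  = ᶜ of { x₃, x₄ }
  { x₁, x₃, x₄, x₅ }  = { x₁, x₄, x₅ } ∪ { x₃, x₄ }
  { x₁, x₃, x₄, x₅, x₆ }  = { x₁, x₄, x₅ } ∪ { x₁, x₃, x₄, x₆ }
  [10 total]
Pass 2 adds 10:
  { x₂ }  = ᶜ of { x₁, x₃, x₄, x₅, x₆ }
  { x₂, x₆ }  = ᶜ of { x₁, x₃, x₄, x₅ }
  { x₁, x₂, x₄, x₅ }  = { x₁, x₄, x₅ } ∪ { x₂, x₅ }
  { x₂, x₃, x₄, x₅ }  = { x₂, x₅ } ∪ { x₃, x₄ }
  { x₂, x₃, x₄, x₆ }  = { x₃, x₄ } ∪ { x₂, x₃, x₆ }
  { x₂, x₃, x₅, x₆ }  = { x₂, x₅ } ∪ { x₂, x₃, x₆ }
  { x₁, x₂, x₃, x₄, x₅ }  = { x₂, x₅ } ∪ { x₁, x₃, x₄, x₅ }
  { x₁, x₂, x₃, x₄, x₆ }  = { x₂, x₃, x₆ } ∪ { x₁, x₃, x₄, x₆ }
  { x₁, x₂, x₃, x₅, x₆ }  = { x₂, x₃, x₆ } ∪ { x₁, x₂, x₅, x₆ }
  { x₁, x₂, x₄, x₅, x₆ }  = { x₁, x₄, x₅ } ∪ { x₁, x₂, x₅, x₆ }
  [20 total]
Pass 3: +11 →
  { x₃ }  = ᶜ of { x₁, x₂, x₄, x₅, x₆ }
  { x₄ }  = ᶜ of { x₁, x₂, x₃, x₅, x₆ }
  { x₅ }  = ᶜ of { x₁, x₂, x₃, x₄, x₆ }
  { x₆ }  = ᶜ of { x₁, x₂, x₃, x₄, x₅ }
  { x₁, x₄ }  = ᶜ of { x₂, x₃, x₅, x₆ }
  { x₁, x₅ }  = ᶜ of { x₂, x₃, x₄, x₆ }
  { x₁, x₆ }  = ᶜ of { x₂, x₃, x₄, x₅ }
  { x₃, x₆ }  = ᶜ of { x₁, x₂, x₄, x₅ }
  { x₂, x₃, x₄ }  = { x₃, x₄ } ∪ { x₂ }
  { x₂, x₅, x₆ }  = { x₂, x₅ } ∪ { x₂, x₆ }
  { x₂, x₃, x₄, x₅, x₆ }  = { x₂, x₅ } ∪ { x₂, x₃, x₄, x₆ }
  [31 total]
Pass 4: +27 →
  { x₁ }  = ᶜ of { x₂, x₃, x₄, x₅, x₆ }
  { x₂, x₃ }  = { x₂ } ∪ { x₃ }
  { x₂, x₄ }  = { x₂ } ∪ { x₄ }
  { x₃, x₅ }  = { x₅ } ∪ { x₃ }
  { x₄, x₅ }  = { x₅ } ∪ { x₄ }
  { x₄, x₆ }  = { x₆ } ∪ { x₄ }
  { x₅, x₆ }  = { x₆ } ∪ { x₅ }
  { x₁, x₂, x₄ }  = { x₂ } ∪ { x₁, x₄ }
  { x₁, x₂, x₅ }  = { x₂, x₅ } ∪ { x₁, x₅ }
  { x₁, x₂, x₆ }  = { x₁, x₆ } ∪ { x₂ }
  { x₁, x₃, x₄ }  = ᶜ of { x₂, x₅, x₆ }
  { x₁, x₃, x₅ }  = { x₃ } ∪ { x₁, x₅ }
  { x₁, x₃, x₆ }  = { x₁, x₆ } ∪ { x₃ }
  { x₁, x₄, x₆ }  = { x₁, x₆ } ∪ { x₁, x₄ }
  { x₁, x₅, x₆ }  = ᶜ of { x₂, x₃, x₄ }
  { x₂, x₃, x₅ }  = { x₂, x₅ } ∪ { x₃ }
  { x₂, x₄, x₅ }  = { x₂, x₅ } ∪ { x₄ }
  { x₂, x₄, x₆ }  = { x₂, x₆ } ∪ { x₄ }
  { x₃, x₄, x₅ }  = { x₃, x₄ } ∪ { x₅ }
  { x₃, x₄, x₆ }  = { x₃, x₄ } ∪ { x₆ }
  { x₃, x₅, x₆ }  = { x₅ } ∪ { x₃, x₆ }
  { x₁, x₂, x₃, x₄ }  = { x₂, x₃, x₄ } ∪ { x₁, x₄ }
  { x₁, x₂, x₃, x₆ }  = { x₁, x₆ } ∪ { x₂, x₃, x₆ }
  { x₁, x₂, x₄, x₆ }  = { x₂, x₆ } ∪ { x₁, x₄ }
  { x₁, x₃, x₅, x₆ }  = { x₃, x₆ } ∪ { x₁, x₅ }
  { x₁, x₄, x₅, x₆ }  = { x₁, x₄, x₅ } ∪ { x₁, x₆ }
  { x₂, x₄, x₅, x₆ }  = { x₂, x₅, x₆ } ∪ { x₄ }
  [58 total]
Pass 5 (6 new):
  { x₁, x₂ }  = { x₂ } ∪ { x₁ }
  { x₁, x₃ }  = ᶜ of { x₂, x₄, x₅, x₆ }
  { x₁, x₂, x₃ }  = { x₂, x₃ } ∪ { x₁ }
  { x₄, x₅, x₆ }  = { x₄, x₅ } ∪ { x₅, x₆ }
  { x₁, x₂, x₃, x₅ }  = ᶜ of { x₄, x₆ }
  { x₃, x₄, x₅, x₆ }  = { x₃, x₄ } ∪ { x₅, x₆ }
  [64 total]
Pass 6: already closed under ᶜ and ∪.

σ(𝒞) = { {}, { x₁ }, { x₂ }, { x₃ }, { x₄ }, { x₅ }, { x₆ }, { x₁, x₂ }, { x₁, x₃ }, { x₁, x₄ }, { x₁, x₅ }, { x₁, x₆ }, { x₂, x₃ }, { x₂, x₄ }, { x₂, x₅ }, { x₂, x₆ }, { x₃, x₄ }, { x₃, x₅ }, { x₃, x₆ }, { x₄, x₅ }, { x₄, x₆ }, { x₅, x₆ }, { x₁, x₂, x₃ }, { x₁, x₂, x₄ }, { x₁, x₂, x₅ }, { x₁, x₂, x₆ }, { x₁, x₃, x₄ }, { x₁, x₃, x₅ }, { x₁, x₃, x₆ }, { x₁, x₄, x₅ }, { x₁, x₄, x₆ }, { x₁, x₅, x₆ }, { x₂, x₃, x₄ }, { x₂, x₃, x₅ }, { x₂, x₃, x₆ }, { x₂, x₄, x₅ }, { x₂, x₄, x₆ }, { x₂, x₅, x₆ }, { x₃, x₄, x₅ }, { x₃, x₄, x₆ }, { x₃, x₅, x₆ }, { x₄, x₅, x₆ }, { x₁, x₂, x₃, x₄ }, { x₁, x₂, x₃, x₅ }, { x₁, x₂, x₃, x₆ }, { x₁, x₂, x₄, x₅ }, { x₁, x₂, x₄, x₆ }, { x₁, x₂, x₅, x₆ }, { x₁, x₃, x₄, x₅ }, { x₁, x₃, x₄, x₆ }, { x₁, x₃, x₅, x₆ }, { x₁, x₄, x₅, x₆ }, { x₂, x₃, x₄, x₅ }, { x₂, x₃, x₄, x₆ }, { x₂, x₃, x₅, x₆ }, { x₂, x₄, x₅, x₆ }, { x₃, x₄, x₅, x₆ }, { x₁, x₂, x₃, x₄, x₅ }, { x₁, x₂, x₃, x₄, x₆ }, { x₁, x₂, x₃, x₅, x₆ }, { x₁, x₂, x₄, x₅, x₆ }, { x₁, x₃, x₄, x₅, x₆ }, { x₂, x₃, x₄, x₅, x₆ }, X }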